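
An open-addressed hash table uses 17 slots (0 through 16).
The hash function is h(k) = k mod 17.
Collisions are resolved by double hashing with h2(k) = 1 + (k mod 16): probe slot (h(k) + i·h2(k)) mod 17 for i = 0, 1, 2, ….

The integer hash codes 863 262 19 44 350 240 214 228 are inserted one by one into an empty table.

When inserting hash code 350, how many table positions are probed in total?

2

863 hashes to 13; slot 13 is free -> place at 13.
262 hashes to 7; slot 7 is free -> place at 7.
19 hashes to 2; slot 2 is free -> place at 2.
44 hashes to 10; slot 10 is free -> place at 10.
350 hashes to 10, h2=15; 10 taken -> place at 8.
240 hashes to 2, h2=1; 2 taken -> place at 3.
214 hashes to 10, h2=7; 10 taken -> place at 0.
228 hashes to 7, h2=5; 7 taken -> place at 12.
Table: [214, _, 19, 240, _, _, _, 262, 350, _, 44, _, 228, 863, _, _, _]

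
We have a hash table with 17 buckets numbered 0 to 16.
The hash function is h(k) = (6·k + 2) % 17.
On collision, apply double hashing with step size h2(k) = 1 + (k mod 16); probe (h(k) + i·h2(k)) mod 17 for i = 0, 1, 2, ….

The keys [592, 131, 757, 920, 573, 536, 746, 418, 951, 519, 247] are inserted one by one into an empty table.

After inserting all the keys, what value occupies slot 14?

920

592: h=1 => slot 1
131: h=6 => slot 6
757: h=5 => slot 5
920: h=14 => slot 14
573: h=6, h2=14, probe 6,3 => slot 3
536: h=5, h2=9, probe 5,14,6,15 => slot 15
746: h=7 => slot 7
418: h=11 => slot 11
951: h=13 => slot 13
519: h=5, h2=8, probe 5,13,4 => slot 4
247: h=5, h2=8, probe 5,13,4,12 => slot 12
Table: [—, 592, —, 573, 519, 757, 131, 746, —, —, —, 418, 247, 951, 920, 536, —]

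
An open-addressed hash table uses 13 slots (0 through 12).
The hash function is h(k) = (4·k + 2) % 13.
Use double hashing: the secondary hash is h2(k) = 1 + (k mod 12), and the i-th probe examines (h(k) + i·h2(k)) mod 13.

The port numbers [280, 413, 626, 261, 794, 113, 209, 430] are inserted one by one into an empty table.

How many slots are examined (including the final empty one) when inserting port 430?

3

280 hashes to 4; slot 4 is free -> place at 4.
413 hashes to 3; slot 3 is free -> place at 3.
626 hashes to 10; slot 10 is free -> place at 10.
261 hashes to 6; slot 6 is free -> place at 6.
794 hashes to 6, h2=3; 6 taken -> place at 9.
113 hashes to 12; slot 12 is free -> place at 12.
209 hashes to 6, h2=6; 6,12 taken -> place at 5.
430 hashes to 6, h2=11; 6,4 taken -> place at 2.
Table: [—, —, 430, 413, 280, 209, 261, —, —, 794, 626, —, 113]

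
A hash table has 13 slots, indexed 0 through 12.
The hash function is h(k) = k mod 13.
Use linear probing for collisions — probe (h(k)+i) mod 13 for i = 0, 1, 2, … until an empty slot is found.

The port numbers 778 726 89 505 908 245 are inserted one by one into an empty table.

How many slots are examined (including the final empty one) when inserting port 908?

Insert 778: h=11, slot 11 empty → index 11.
Insert 726: h=11, slot 11 occupied → index 12.
Insert 89: h=11, slots 11,12 occupied → index 0.
Insert 505: h=11, slots 11,12,0 occupied → index 1.
Insert 908: h=11, slots 11,12,0,1 occupied → index 2.
Insert 245: h=11, slots 11,12,0,1,2 occupied → index 3.
Table: [89, 505, 908, 245, _, _, _, _, _, _, _, 778, 726]

5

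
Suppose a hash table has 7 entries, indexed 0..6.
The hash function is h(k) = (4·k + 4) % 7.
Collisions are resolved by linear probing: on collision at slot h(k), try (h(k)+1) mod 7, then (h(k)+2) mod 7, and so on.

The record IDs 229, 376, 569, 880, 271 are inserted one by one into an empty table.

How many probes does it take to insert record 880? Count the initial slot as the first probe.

4

229 hashes to 3; slot 3 is free → place at 3.
376 hashes to 3; 3 taken → place at 4.
569 hashes to 5; slot 5 is free → place at 5.
880 hashes to 3; 3,4,5 taken → place at 6.
271 hashes to 3; 3,4,5,6 taken → place at 0.
Table: [271, -, -, 229, 376, 569, 880]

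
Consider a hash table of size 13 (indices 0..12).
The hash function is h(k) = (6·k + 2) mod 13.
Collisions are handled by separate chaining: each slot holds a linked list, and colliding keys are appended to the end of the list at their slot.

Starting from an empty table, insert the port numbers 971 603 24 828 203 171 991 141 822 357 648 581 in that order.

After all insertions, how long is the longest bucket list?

3

Insert 971: h=4, bucket 4 empty → new chain.
Insert 603: h=6, bucket 6 empty → new chain.
Insert 24: h=3, bucket 3 empty → new chain.
Insert 828: h=4, bucket 4 nonempty → append to chain.
Insert 203: h=11, bucket 11 empty → new chain.
Insert 171: h=1, bucket 1 empty → new chain.
Insert 991: h=7, bucket 7 empty → new chain.
Insert 141: h=3, bucket 3 nonempty → append to chain.
Insert 822: h=7, bucket 7 nonempty → append to chain.
Insert 357: h=12, bucket 12 empty → new chain.
Insert 648: h=3, bucket 3 nonempty → append to chain.
Insert 581: h=4, bucket 4 nonempty → append to chain.
Final buckets:
0: ∅
1: 171
2: ∅
3: 24 -> 141 -> 648
4: 971 -> 828 -> 581
5: ∅
6: 603
7: 991 -> 822
8: ∅
9: ∅
10: ∅
11: 203
12: 357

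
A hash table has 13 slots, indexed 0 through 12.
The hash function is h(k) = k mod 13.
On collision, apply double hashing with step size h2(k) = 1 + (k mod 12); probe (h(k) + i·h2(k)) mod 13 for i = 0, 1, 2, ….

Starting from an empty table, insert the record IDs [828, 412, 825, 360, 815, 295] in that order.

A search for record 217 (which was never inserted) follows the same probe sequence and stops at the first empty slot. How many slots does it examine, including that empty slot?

2

828 hashes to 9; slot 9 is free => place at 9.
412 hashes to 9, h2=5; 9 taken => place at 1.
825 hashes to 6; slot 6 is free => place at 6.
360 hashes to 9, h2=1; 9 taken => place at 10.
815 hashes to 9, h2=12; 9 taken => place at 8.
295 hashes to 9, h2=8; 9 taken => place at 4.
Table: [-, 412, -, -, 295, -, 825, -, 815, 828, 360, -, -]
Lookup 217: h=9, h2=2, probe 9,11 → slot 11 empty, not found.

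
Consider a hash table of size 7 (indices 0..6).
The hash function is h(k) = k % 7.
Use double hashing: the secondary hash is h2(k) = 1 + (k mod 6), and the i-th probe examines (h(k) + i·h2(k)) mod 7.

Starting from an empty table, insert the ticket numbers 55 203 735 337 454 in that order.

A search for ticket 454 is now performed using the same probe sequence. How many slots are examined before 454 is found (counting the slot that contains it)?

3

Insert 55: h=6, slot 6 empty => index 6.
Insert 203: h=0, slot 0 empty => index 0.
Insert 735: h=0, h2=4, slot 0 occupied => index 4.
Insert 337: h=1, slot 1 empty => index 1.
Insert 454: h=6, h2=5, slots 6,4 occupied => index 2.
Table: [203, 337, 454, ., 735, ., 55]
Lookup 454: h=6, h2=5, probe 6,4,2 → found at 2.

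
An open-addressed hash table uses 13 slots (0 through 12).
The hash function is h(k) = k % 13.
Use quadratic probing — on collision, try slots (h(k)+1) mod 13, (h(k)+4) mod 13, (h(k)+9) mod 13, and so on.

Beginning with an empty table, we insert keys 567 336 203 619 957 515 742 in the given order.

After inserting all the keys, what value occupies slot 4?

567: h=8 → slot 8
336: h=11 → slot 11
203: h=8, probe 8,9 → slot 9
619: h=8, probe 8,9,12 → slot 12
957: h=8, probe 8,9,12,4 → slot 4
515: h=8, probe 8,9,12,4,11,7 → slot 7
742: h=1 → slot 1
Table: [., 742, ., ., 957, ., ., 515, 567, 203, ., 336, 619]

957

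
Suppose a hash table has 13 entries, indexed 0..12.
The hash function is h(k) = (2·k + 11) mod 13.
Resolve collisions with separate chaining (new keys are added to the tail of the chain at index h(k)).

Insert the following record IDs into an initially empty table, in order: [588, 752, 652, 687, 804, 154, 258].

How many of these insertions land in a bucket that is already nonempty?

4

588 → bucket 4
752 → bucket 7
652 → bucket 2
687 → bucket 7 (collision)
804 → bucket 7 (collision)
154 → bucket 7 (collision)
258 → bucket 7 (collision)
Final buckets:
0: ∅
1: ∅
2: 652
3: ∅
4: 588
5: ∅
6: ∅
7: 752 -> 687 -> 804 -> 154 -> 258
8: ∅
9: ∅
10: ∅
11: ∅
12: ∅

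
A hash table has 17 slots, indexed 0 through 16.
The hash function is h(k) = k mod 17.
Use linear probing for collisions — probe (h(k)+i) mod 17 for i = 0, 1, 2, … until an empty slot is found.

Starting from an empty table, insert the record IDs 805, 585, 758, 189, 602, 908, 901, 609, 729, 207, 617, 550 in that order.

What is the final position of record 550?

805: h=6 => slot 6
585: h=7 => slot 7
758: h=10 => slot 10
189: h=2 => slot 2
602: h=7, probe 7,8 => slot 8
908: h=7, probe 7,8,9 => slot 9
901: h=0 => slot 0
609: h=14 => slot 14
729: h=15 => slot 15
207: h=3 => slot 3
617: h=5 => slot 5
550: h=6, probe 6,7,8,9,10,11 => slot 11
Table: [901, -, 189, 207, -, 617, 805, 585, 602, 908, 758, 550, -, -, 609, 729, -]

11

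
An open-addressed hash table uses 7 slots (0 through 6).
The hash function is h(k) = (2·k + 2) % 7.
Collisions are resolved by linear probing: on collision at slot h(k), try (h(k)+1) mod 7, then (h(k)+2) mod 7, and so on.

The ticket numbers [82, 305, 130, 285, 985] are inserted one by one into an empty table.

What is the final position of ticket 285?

6

82: h=5 => slot 5
305: h=3 => slot 3
130: h=3, probe 3,4 => slot 4
285: h=5, probe 5,6 => slot 6
985: h=5, probe 5,6,0 => slot 0
Table: [985, ∅, ∅, 305, 130, 82, 285]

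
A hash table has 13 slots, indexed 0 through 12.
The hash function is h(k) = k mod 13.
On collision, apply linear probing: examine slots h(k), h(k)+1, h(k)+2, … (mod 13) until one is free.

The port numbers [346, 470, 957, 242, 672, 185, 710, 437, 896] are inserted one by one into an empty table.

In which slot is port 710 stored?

346: h=8 → slot 8
470: h=2 → slot 2
957: h=8, probe 8,9 → slot 9
242: h=8, probe 8,9,10 → slot 10
672: h=9, probe 9,10,11 → slot 11
185: h=3 → slot 3
710: h=8, probe 8,9,10,11,12 → slot 12
437: h=8, probe 8,9,10,11,12,0 → slot 0
896: h=12, probe 12,0,1 → slot 1
Table: [437, 896, 470, 185, ∅, ∅, ∅, ∅, 346, 957, 242, 672, 710]

12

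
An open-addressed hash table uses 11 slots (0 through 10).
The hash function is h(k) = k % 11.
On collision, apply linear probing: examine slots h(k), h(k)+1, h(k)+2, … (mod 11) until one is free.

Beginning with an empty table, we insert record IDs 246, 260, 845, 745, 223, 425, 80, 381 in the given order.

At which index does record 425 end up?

10

Insert 246: h=4, slot 4 empty → index 4.
Insert 260: h=7, slot 7 empty → index 7.
Insert 845: h=9, slot 9 empty → index 9.
Insert 745: h=8, slot 8 empty → index 8.
Insert 223: h=3, slot 3 empty → index 3.
Insert 425: h=7, slots 7,8,9 occupied → index 10.
Insert 80: h=3, slots 3,4 occupied → index 5.
Insert 381: h=7, slots 7,8,9,10 occupied → index 0.
Table: [381, _, _, 223, 246, 80, _, 260, 745, 845, 425]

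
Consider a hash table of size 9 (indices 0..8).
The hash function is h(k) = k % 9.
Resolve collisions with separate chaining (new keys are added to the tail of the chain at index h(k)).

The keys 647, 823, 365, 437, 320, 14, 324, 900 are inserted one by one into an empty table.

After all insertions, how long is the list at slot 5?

647 → bucket 8
823 → bucket 4
365 → bucket 5
437 → bucket 5 (collision)
320 → bucket 5 (collision)
14 → bucket 5 (collision)
324 → bucket 0
900 → bucket 0 (collision)
Final buckets:
0: 324 -> 900
1: _
2: _
3: _
4: 823
5: 365 -> 437 -> 320 -> 14
6: _
7: _
8: 647

4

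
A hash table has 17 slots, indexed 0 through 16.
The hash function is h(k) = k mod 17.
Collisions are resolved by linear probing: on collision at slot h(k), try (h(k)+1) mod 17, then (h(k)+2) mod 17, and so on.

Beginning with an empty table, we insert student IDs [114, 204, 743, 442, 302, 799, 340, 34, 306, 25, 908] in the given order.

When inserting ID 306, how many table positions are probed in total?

6

114: h=12 → slot 12
204: h=0 → slot 0
743: h=12, probe 12,13 → slot 13
442: h=0, probe 0,1 → slot 1
302: h=13, probe 13,14 → slot 14
799: h=0, probe 0,1,2 → slot 2
340: h=0, probe 0,1,2,3 → slot 3
34: h=0, probe 0,1,2,3,4 → slot 4
306: h=0, probe 0,1,2,3,4,5 → slot 5
25: h=8 → slot 8
908: h=7 → slot 7
Table: [204, 442, 799, 340, 34, 306, —, 908, 25, —, —, —, 114, 743, 302, —, —]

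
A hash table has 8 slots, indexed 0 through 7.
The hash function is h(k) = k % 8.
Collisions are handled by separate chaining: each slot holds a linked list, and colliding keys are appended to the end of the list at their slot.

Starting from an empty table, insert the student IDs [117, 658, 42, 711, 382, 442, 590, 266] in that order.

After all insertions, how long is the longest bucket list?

Insert 117: h=5, bucket 5 empty → new chain.
Insert 658: h=2, bucket 2 empty → new chain.
Insert 42: h=2, bucket 2 nonempty → append to chain.
Insert 711: h=7, bucket 7 empty → new chain.
Insert 382: h=6, bucket 6 empty → new chain.
Insert 442: h=2, bucket 2 nonempty → append to chain.
Insert 590: h=6, bucket 6 nonempty → append to chain.
Insert 266: h=2, bucket 2 nonempty → append to chain.
Final buckets:
0: -
1: -
2: 658 -> 42 -> 442 -> 266
3: -
4: -
5: 117
6: 382 -> 590
7: 711

4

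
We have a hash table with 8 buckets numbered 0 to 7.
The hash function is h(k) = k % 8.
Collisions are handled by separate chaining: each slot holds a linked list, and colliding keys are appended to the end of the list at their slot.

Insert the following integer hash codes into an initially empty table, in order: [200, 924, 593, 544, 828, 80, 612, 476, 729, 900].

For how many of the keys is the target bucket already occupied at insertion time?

7

200 → bucket 0
924 → bucket 4
593 → bucket 1
544 → bucket 0 (collision)
828 → bucket 4 (collision)
80 → bucket 0 (collision)
612 → bucket 4 (collision)
476 → bucket 4 (collision)
729 → bucket 1 (collision)
900 → bucket 4 (collision)
Final buckets:
0: 200 -> 544 -> 80
1: 593 -> 729
2: .
3: .
4: 924 -> 828 -> 612 -> 476 -> 900
5: .
6: .
7: .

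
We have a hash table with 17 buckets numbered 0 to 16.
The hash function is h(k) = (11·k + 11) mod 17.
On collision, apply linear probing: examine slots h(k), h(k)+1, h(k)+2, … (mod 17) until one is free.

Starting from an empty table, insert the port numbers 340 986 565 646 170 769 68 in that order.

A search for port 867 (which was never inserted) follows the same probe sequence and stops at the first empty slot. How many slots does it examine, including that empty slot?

340: h=11 -> slot 11
986: h=11, probe 11,12 -> slot 12
565: h=4 -> slot 4
646: h=11, probe 11,12,13 -> slot 13
170: h=11, probe 11,12,13,14 -> slot 14
769: h=4, probe 4,5 -> slot 5
68: h=11, probe 11,12,13,14,15 -> slot 15
Table: [-, -, -, -, 565, 769, -, -, -, -, -, 340, 986, 646, 170, 68, -]
Lookup 867: h=11, probe 11,12,13,14,15,16 → slot 16 empty, not found.

6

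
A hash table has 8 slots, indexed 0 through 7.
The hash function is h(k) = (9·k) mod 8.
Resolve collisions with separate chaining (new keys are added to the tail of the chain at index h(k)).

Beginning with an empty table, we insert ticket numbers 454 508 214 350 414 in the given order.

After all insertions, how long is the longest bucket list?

4

454 -> bucket 6
508 -> bucket 4
214 -> bucket 6 (collision)
350 -> bucket 6 (collision)
414 -> bucket 6 (collision)
Final buckets:
0: .
1: .
2: .
3: .
4: 508
5: .
6: 454 -> 214 -> 350 -> 414
7: .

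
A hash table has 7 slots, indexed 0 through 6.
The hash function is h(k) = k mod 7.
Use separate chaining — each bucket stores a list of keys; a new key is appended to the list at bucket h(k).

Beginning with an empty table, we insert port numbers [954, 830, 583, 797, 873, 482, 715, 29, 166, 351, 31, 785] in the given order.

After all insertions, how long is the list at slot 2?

954 -> bucket 2
830 -> bucket 4
583 -> bucket 2 (collision)
797 -> bucket 6
873 -> bucket 5
482 -> bucket 6 (collision)
715 -> bucket 1
29 -> bucket 1 (collision)
166 -> bucket 5 (collision)
351 -> bucket 1 (collision)
31 -> bucket 3
785 -> bucket 1 (collision)
Final buckets:
0: -
1: 715 -> 29 -> 351 -> 785
2: 954 -> 583
3: 31
4: 830
5: 873 -> 166
6: 797 -> 482

2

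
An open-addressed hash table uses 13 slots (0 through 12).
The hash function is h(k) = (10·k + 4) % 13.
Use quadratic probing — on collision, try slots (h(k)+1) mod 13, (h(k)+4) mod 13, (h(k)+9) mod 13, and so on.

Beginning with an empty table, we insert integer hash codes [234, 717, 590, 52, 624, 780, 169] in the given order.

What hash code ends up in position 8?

Insert 234: h=4, slot 4 empty → index 4.
Insert 717: h=11, slot 11 empty → index 11.
Insert 590: h=2, slot 2 empty → index 2.
Insert 52: h=4, slot 4 occupied → index 5.
Insert 624: h=4, slots 4,5 occupied → index 8.
Insert 780: h=4, slots 4,5,8 occupied → index 0.
Insert 169: h=4, slots 4,5,8,0 occupied → index 7.
Table: [780, —, 590, —, 234, 52, —, 169, 624, —, —, 717, —]

624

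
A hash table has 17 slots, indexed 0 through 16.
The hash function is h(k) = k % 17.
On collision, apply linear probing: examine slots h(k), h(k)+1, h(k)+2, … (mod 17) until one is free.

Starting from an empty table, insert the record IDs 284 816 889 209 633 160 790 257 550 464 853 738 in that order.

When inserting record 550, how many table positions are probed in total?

4

284 hashes to 12; slot 12 is free => place at 12.
816 hashes to 0; slot 0 is free => place at 0.
889 hashes to 5; slot 5 is free => place at 5.
209 hashes to 5; 5 taken => place at 6.
633 hashes to 4; slot 4 is free => place at 4.
160 hashes to 7; slot 7 is free => place at 7.
790 hashes to 8; slot 8 is free => place at 8.
257 hashes to 2; slot 2 is free => place at 2.
550 hashes to 6; 6,7,8 taken => place at 9.
464 hashes to 5; 5,6,7,8,9 taken => place at 10.
853 hashes to 3; slot 3 is free => place at 3.
738 hashes to 7; 7,8,9,10 taken => place at 11.
Table: [816, -, 257, 853, 633, 889, 209, 160, 790, 550, 464, 738, 284, -, -, -, -]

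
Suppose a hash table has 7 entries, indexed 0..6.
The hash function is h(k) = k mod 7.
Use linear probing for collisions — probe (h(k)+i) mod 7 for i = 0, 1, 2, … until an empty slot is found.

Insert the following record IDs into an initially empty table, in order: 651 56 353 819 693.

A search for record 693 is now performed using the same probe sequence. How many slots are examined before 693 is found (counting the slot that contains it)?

5

651 hashes to 0; slot 0 is free => place at 0.
56 hashes to 0; 0 taken => place at 1.
353 hashes to 3; slot 3 is free => place at 3.
819 hashes to 0; 0,1 taken => place at 2.
693 hashes to 0; 0,1,2,3 taken => place at 4.
Table: [651, 56, 819, 353, 693, ., .]
Lookup 693: h=0, probe 0,1,2,3,4 → found at 4.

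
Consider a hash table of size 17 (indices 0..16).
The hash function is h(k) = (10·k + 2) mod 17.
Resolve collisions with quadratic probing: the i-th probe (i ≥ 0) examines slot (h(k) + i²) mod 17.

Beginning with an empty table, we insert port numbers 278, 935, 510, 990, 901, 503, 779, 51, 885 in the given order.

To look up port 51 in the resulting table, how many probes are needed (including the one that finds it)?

278: h=11 → slot 11
935: h=2 → slot 2
510: h=2, probe 2,3 → slot 3
990: h=8 → slot 8
901: h=2, probe 2,3,6 → slot 6
503: h=0 → slot 0
779: h=6, probe 6,7 → slot 7
51: h=2, probe 2,3,6,11,1 → slot 1
885: h=12 → slot 12
Table: [503, 51, 935, 510, —, —, 901, 779, 990, —, —, 278, 885, —, —, —, —]
Lookup 51: h=2, probe 2,3,6,11,1 → found at 1.

5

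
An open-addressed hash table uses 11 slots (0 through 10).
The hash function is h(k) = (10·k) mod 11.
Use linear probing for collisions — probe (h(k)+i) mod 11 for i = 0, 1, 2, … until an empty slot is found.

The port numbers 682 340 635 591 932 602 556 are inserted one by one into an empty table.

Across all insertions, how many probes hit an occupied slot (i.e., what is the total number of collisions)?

682: h=0 => slot 0
340: h=1 => slot 1
635: h=3 => slot 3
591: h=3, probe 3,4 => slot 4
932: h=3, probe 3,4,5 => slot 5
602: h=3, probe 3,4,5,6 => slot 6
556: h=5, probe 5,6,7 => slot 7
Table: [682, 340, —, 635, 591, 932, 602, 556, —, —, —]

8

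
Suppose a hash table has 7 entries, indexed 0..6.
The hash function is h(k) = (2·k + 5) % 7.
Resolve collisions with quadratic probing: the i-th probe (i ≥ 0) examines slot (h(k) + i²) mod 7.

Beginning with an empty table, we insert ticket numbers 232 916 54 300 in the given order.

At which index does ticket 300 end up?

4

232 hashes to 0; slot 0 is free => place at 0.
916 hashes to 3; slot 3 is free => place at 3.
54 hashes to 1; slot 1 is free => place at 1.
300 hashes to 3; 3 taken => place at 4.
Table: [232, 54, -, 916, 300, -, -]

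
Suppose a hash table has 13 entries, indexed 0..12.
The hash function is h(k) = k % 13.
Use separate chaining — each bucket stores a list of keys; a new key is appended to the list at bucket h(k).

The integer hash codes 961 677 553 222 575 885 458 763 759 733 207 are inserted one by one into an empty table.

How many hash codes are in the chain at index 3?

2

961 -> bucket 12
677 -> bucket 1
553 -> bucket 7
222 -> bucket 1 (collision)
575 -> bucket 3
885 -> bucket 1 (collision)
458 -> bucket 3 (collision)
763 -> bucket 9
759 -> bucket 5
733 -> bucket 5 (collision)
207 -> bucket 12 (collision)
Final buckets:
0: .
1: 677 -> 222 -> 885
2: .
3: 575 -> 458
4: .
5: 759 -> 733
6: .
7: 553
8: .
9: 763
10: .
11: .
12: 961 -> 207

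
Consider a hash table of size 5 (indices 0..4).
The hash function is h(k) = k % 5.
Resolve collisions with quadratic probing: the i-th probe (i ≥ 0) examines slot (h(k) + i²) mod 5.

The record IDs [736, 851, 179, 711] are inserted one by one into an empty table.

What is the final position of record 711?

Insert 736: h=1, slot 1 empty -> index 1.
Insert 851: h=1, slot 1 occupied -> index 2.
Insert 179: h=4, slot 4 empty -> index 4.
Insert 711: h=1, slots 1,2 occupied -> index 0.
Table: [711, 736, 851, ., 179]

0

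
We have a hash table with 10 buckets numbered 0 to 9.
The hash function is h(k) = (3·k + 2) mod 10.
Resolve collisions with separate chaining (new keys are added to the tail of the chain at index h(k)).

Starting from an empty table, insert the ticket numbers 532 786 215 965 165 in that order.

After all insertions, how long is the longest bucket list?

3

Insert 532: h=8, bucket 8 empty -> new chain.
Insert 786: h=0, bucket 0 empty -> new chain.
Insert 215: h=7, bucket 7 empty -> new chain.
Insert 965: h=7, bucket 7 nonempty -> append to chain.
Insert 165: h=7, bucket 7 nonempty -> append to chain.
Final buckets:
0: 786
1: _
2: _
3: _
4: _
5: _
6: _
7: 215 -> 965 -> 165
8: 532
9: _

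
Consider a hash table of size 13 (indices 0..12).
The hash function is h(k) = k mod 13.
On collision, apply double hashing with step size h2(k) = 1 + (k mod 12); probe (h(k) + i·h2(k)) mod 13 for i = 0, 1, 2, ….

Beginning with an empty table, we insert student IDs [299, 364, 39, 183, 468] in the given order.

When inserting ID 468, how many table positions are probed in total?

3

299 hashes to 0; slot 0 is free -> place at 0.
364 hashes to 0, h2=5; 0 taken -> place at 5.
39 hashes to 0, h2=4; 0 taken -> place at 4.
183 hashes to 1; slot 1 is free -> place at 1.
468 hashes to 0, h2=1; 0,1 taken -> place at 2.
Table: [299, 183, 468, ∅, 39, 364, ∅, ∅, ∅, ∅, ∅, ∅, ∅]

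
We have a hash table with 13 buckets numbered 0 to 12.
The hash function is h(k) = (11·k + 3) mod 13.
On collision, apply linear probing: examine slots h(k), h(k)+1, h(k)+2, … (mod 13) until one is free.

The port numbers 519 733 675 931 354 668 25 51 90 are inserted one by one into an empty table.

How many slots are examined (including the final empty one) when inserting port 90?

519 hashes to 5; slot 5 is free -> place at 5.
733 hashes to 6; slot 6 is free -> place at 6.
675 hashes to 5; 5,6 taken -> place at 7.
931 hashes to 0; slot 0 is free -> place at 0.
354 hashes to 10; slot 10 is free -> place at 10.
668 hashes to 6; 6,7 taken -> place at 8.
25 hashes to 5; 5,6,7,8 taken -> place at 9.
51 hashes to 5; 5,6,7,8,9,10 taken -> place at 11.
90 hashes to 5; 5,6,7,8,9,10,11 taken -> place at 12.
Table: [931, -, -, -, -, 519, 733, 675, 668, 25, 354, 51, 90]

8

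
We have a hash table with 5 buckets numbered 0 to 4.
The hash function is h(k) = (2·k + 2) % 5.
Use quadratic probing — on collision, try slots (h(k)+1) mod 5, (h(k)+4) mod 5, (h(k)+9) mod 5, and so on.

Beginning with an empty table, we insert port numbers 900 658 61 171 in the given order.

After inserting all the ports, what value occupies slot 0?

171

900: h=2 => slot 2
658: h=3 => slot 3
61: h=4 => slot 4
171: h=4, probe 4,0 => slot 0
Table: [171, ., 900, 658, 61]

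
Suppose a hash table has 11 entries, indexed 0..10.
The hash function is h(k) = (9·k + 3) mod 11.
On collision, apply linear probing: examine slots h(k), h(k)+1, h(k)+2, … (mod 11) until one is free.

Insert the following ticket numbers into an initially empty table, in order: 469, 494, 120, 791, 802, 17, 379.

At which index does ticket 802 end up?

469: h=0 -> slot 0
494: h=5 -> slot 5
120: h=5, probe 5,6 -> slot 6
791: h=5, probe 5,6,7 -> slot 7
802: h=5, probe 5,6,7,8 -> slot 8
17: h=2 -> slot 2
379: h=4 -> slot 4
Table: [469, ., 17, ., 379, 494, 120, 791, 802, ., .]

8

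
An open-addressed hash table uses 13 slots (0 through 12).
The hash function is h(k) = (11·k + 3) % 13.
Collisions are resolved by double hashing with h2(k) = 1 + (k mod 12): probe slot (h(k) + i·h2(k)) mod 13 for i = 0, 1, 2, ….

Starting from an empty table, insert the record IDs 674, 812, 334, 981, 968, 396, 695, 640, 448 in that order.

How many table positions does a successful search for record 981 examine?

2

674 hashes to 7; slot 7 is free => place at 7.
812 hashes to 4; slot 4 is free => place at 4.
334 hashes to 11; slot 11 is free => place at 11.
981 hashes to 4, h2=10; 4 taken => place at 1.
968 hashes to 4, h2=9; 4 taken => place at 0.
396 hashes to 4, h2=1; 4 taken => place at 5.
695 hashes to 4, h2=12; 4 taken => place at 3.
640 hashes to 10; slot 10 is free => place at 10.
448 hashes to 4, h2=5; 4 taken => place at 9.
Table: [968, 981, ., 695, 812, 396, ., 674, ., 448, 640, 334, .]
Lookup 981: h=4, h2=10, probe 4,1 → found at 1.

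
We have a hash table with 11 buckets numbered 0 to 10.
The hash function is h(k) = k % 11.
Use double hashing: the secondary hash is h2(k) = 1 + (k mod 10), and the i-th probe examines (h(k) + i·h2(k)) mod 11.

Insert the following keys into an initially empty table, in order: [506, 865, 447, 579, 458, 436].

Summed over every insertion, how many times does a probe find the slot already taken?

506: h=0 → slot 0
865: h=7 → slot 7
447: h=7, h2=8, probe 7,4 → slot 4
579: h=7, h2=10, probe 7,6 → slot 6
458: h=7, h2=9, probe 7,5 → slot 5
436: h=7, h2=7, probe 7,3 → slot 3
Table: [506, -, -, 436, 447, 458, 579, 865, -, -, -]

4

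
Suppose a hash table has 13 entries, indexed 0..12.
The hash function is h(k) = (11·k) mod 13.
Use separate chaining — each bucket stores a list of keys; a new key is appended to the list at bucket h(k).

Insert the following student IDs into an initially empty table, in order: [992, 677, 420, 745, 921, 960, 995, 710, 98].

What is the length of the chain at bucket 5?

Insert 992: h=5, bucket 5 empty -> new chain.
Insert 677: h=11, bucket 11 empty -> new chain.
Insert 420: h=5, bucket 5 nonempty -> append to chain.
Insert 745: h=5, bucket 5 nonempty -> append to chain.
Insert 921: h=4, bucket 4 empty -> new chain.
Insert 960: h=4, bucket 4 nonempty -> append to chain.
Insert 995: h=12, bucket 12 empty -> new chain.
Insert 710: h=10, bucket 10 empty -> new chain.
Insert 98: h=12, bucket 12 nonempty -> append to chain.
Final buckets:
0: .
1: .
2: .
3: .
4: 921 -> 960
5: 992 -> 420 -> 745
6: .
7: .
8: .
9: .
10: 710
11: 677
12: 995 -> 98

3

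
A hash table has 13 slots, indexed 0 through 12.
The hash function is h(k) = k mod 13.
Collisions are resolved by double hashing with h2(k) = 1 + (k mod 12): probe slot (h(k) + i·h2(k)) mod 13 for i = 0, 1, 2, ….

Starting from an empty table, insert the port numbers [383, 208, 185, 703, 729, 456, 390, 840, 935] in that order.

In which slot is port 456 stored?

2

383 hashes to 6; slot 6 is free -> place at 6.
208 hashes to 0; slot 0 is free -> place at 0.
185 hashes to 3; slot 3 is free -> place at 3.
703 hashes to 1; slot 1 is free -> place at 1.
729 hashes to 1, h2=10; 1 taken -> place at 11.
456 hashes to 1, h2=1; 1 taken -> place at 2.
390 hashes to 0, h2=7; 0 taken -> place at 7.
840 hashes to 8; slot 8 is free -> place at 8.
935 hashes to 12; slot 12 is free -> place at 12.
Table: [208, 703, 456, 185, ., ., 383, 390, 840, ., ., 729, 935]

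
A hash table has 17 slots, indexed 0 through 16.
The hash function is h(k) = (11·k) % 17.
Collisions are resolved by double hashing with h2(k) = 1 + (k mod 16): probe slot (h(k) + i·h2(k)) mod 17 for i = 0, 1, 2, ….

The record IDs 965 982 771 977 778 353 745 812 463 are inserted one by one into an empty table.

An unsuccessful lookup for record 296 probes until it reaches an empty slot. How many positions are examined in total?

4

965 hashes to 7; slot 7 is free => place at 7.
982 hashes to 7, h2=7; 7 taken => place at 14.
771 hashes to 15; slot 15 is free => place at 15.
977 hashes to 3; slot 3 is free => place at 3.
778 hashes to 7, h2=11; 7 taken => place at 1.
353 hashes to 7, h2=2; 7 taken => place at 9.
745 hashes to 1, h2=10; 1 taken => place at 11.
812 hashes to 7, h2=13; 7,3 taken => place at 16.
463 hashes to 10; slot 10 is free => place at 10.
Table: [—, 778, —, 977, —, —, —, 965, —, 353, 463, 745, —, —, 982, 771, 812]
Lookup 296: h=9, h2=9, probe 9,1,10,2 → slot 2 empty, not found.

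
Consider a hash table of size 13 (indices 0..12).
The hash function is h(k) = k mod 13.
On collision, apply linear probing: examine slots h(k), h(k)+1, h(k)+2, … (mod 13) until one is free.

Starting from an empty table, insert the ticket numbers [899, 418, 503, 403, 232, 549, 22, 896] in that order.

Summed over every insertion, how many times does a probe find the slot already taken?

899 hashes to 2; slot 2 is free => place at 2.
418 hashes to 2; 2 taken => place at 3.
503 hashes to 9; slot 9 is free => place at 9.
403 hashes to 0; slot 0 is free => place at 0.
232 hashes to 11; slot 11 is free => place at 11.
549 hashes to 3; 3 taken => place at 4.
22 hashes to 9; 9 taken => place at 10.
896 hashes to 12; slot 12 is free => place at 12.
Table: [403, _, 899, 418, 549, _, _, _, _, 503, 22, 232, 896]

3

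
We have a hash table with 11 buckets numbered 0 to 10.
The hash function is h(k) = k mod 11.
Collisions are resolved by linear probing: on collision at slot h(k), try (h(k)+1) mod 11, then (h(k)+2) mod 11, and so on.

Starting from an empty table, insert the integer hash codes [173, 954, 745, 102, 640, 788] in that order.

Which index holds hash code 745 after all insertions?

10

173: h=8 => slot 8
954: h=8, probe 8,9 => slot 9
745: h=8, probe 8,9,10 => slot 10
102: h=3 => slot 3
640: h=2 => slot 2
788: h=7 => slot 7
Table: [., ., 640, 102, ., ., ., 788, 173, 954, 745]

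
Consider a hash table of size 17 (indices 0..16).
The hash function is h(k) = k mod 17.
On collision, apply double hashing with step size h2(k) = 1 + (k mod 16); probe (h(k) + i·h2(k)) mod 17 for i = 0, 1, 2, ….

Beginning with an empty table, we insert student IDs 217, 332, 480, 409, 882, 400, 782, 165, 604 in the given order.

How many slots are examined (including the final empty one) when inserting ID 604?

217: h=13 → slot 13
332: h=9 → slot 9
480: h=4 → slot 4
409: h=1 → slot 1
882: h=15 → slot 15
400: h=9, h2=1, probe 9,10 → slot 10
782: h=0 → slot 0
165: h=12 → slot 12
604: h=9, h2=13, probe 9,5 → slot 5
Table: [782, 409, ∅, ∅, 480, 604, ∅, ∅, ∅, 332, 400, ∅, 165, 217, ∅, 882, ∅]

2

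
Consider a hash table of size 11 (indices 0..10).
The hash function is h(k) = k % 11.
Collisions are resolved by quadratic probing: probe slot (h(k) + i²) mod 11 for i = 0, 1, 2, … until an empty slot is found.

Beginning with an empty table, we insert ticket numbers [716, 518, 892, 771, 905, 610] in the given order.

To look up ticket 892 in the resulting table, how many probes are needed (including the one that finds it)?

716: h=1 → slot 1
518: h=1, probe 1,2 → slot 2
892: h=1, probe 1,2,5 → slot 5
771: h=1, probe 1,2,5,10 → slot 10
905: h=3 → slot 3
610: h=5, probe 5,6 → slot 6
Table: [_, 716, 518, 905, _, 892, 610, _, _, _, 771]
Lookup 892: h=1, probe 1,2,5 → found at 5.

3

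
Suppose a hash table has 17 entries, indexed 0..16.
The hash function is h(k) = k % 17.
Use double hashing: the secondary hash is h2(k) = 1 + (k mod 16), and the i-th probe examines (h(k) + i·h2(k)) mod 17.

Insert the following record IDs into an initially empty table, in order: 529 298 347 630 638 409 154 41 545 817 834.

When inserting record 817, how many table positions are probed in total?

7

Insert 529: h=2, slot 2 empty → index 2.
Insert 298: h=9, slot 9 empty → index 9.
Insert 347: h=7, slot 7 empty → index 7.
Insert 630: h=1, slot 1 empty → index 1.
Insert 638: h=9, h2=15, slots 9,7 occupied → index 5.
Insert 409: h=1, h2=10, slot 1 occupied → index 11.
Insert 154: h=1, h2=11, slot 1 occupied → index 12.
Insert 41: h=7, h2=10, slot 7 occupied → index 0.
Insert 545: h=1, h2=2, slot 1 occupied → index 3.
Insert 817: h=1, h2=2, slots 1,3,5,7,9,11 occupied → index 13.
Insert 834: h=1, h2=3, slot 1 occupied → index 4.
Table: [41, 630, 529, 545, 834, 638, _, 347, _, 298, _, 409, 154, 817, _, _, _]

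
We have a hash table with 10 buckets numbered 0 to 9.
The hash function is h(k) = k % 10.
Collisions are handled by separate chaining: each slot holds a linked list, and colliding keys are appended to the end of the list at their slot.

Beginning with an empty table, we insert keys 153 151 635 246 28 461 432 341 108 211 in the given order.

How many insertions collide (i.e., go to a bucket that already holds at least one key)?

153 → bucket 3
151 → bucket 1
635 → bucket 5
246 → bucket 6
28 → bucket 8
461 → bucket 1 (collision)
432 → bucket 2
341 → bucket 1 (collision)
108 → bucket 8 (collision)
211 → bucket 1 (collision)
Final buckets:
0: -
1: 151 -> 461 -> 341 -> 211
2: 432
3: 153
4: -
5: 635
6: 246
7: -
8: 28 -> 108
9: -

4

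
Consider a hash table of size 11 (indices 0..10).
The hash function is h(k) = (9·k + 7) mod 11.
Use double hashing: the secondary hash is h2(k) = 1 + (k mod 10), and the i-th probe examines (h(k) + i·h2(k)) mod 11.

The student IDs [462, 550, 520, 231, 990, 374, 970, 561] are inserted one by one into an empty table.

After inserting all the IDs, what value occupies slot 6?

462 hashes to 7; slot 7 is free => place at 7.
550 hashes to 7, h2=1; 7 taken => place at 8.
520 hashes to 1; slot 1 is free => place at 1.
231 hashes to 7, h2=2; 7 taken => place at 9.
990 hashes to 7, h2=1; 7,8,9 taken => place at 10.
374 hashes to 7, h2=5; 7,1 taken => place at 6.
970 hashes to 3; slot 3 is free => place at 3.
561 hashes to 7, h2=2; 7,9 taken => place at 0.
Table: [561, 520, ∅, 970, ∅, ∅, 374, 462, 550, 231, 990]

374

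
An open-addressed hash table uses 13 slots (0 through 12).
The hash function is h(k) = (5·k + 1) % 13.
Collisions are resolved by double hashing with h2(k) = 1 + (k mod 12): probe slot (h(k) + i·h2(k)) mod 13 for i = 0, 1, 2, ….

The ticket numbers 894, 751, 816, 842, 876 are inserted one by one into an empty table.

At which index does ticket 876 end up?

894 hashes to 12; slot 12 is free => place at 12.
751 hashes to 12, h2=8; 12 taken => place at 7.
816 hashes to 12, h2=1; 12 taken => place at 0.
842 hashes to 12, h2=3; 12 taken => place at 2.
876 hashes to 0, h2=1; 0 taken => place at 1.
Table: [816, 876, 842, ∅, ∅, ∅, ∅, 751, ∅, ∅, ∅, ∅, 894]

1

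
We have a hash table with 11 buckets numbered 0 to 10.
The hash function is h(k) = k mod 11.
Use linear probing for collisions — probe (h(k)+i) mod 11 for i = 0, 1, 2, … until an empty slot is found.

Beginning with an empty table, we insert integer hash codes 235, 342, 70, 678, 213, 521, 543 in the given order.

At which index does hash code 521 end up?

8

235: h=4 → slot 4
342: h=1 → slot 1
70: h=4, probe 4,5 → slot 5
678: h=7 → slot 7
213: h=4, probe 4,5,6 → slot 6
521: h=4, probe 4,5,6,7,8 → slot 8
543: h=4, probe 4,5,6,7,8,9 → slot 9
Table: [∅, 342, ∅, ∅, 235, 70, 213, 678, 521, 543, ∅]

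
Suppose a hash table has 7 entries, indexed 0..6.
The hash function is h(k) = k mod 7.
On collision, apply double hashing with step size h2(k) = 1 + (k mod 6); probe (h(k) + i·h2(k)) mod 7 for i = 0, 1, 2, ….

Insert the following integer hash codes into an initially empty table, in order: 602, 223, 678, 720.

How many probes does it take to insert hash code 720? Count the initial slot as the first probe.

602: h=0 => slot 0
223: h=6 => slot 6
678: h=6, h2=1, probe 6,0,1 => slot 1
720: h=6, h2=1, probe 6,0,1,2 => slot 2
Table: [602, 678, 720, —, —, —, 223]

4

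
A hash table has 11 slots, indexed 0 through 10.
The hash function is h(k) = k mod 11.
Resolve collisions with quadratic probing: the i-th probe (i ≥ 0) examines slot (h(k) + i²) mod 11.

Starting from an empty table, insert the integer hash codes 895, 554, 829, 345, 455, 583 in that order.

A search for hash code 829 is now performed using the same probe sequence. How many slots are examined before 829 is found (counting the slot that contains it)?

3

895 hashes to 4; slot 4 is free -> place at 4.
554 hashes to 4; 4 taken -> place at 5.
829 hashes to 4; 4,5 taken -> place at 8.
345 hashes to 4; 4,5,8 taken -> place at 2.
455 hashes to 4; 4,5,8,2 taken -> place at 9.
583 hashes to 0; slot 0 is free -> place at 0.
Table: [583, ., 345, ., 895, 554, ., ., 829, 455, .]
Lookup 829: h=4, probe 4,5,8 → found at 8.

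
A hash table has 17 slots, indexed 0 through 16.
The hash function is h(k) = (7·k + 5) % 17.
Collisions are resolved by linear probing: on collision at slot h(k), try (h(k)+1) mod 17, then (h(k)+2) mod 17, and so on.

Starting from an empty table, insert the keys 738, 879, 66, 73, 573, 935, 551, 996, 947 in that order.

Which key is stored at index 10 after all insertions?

996

Insert 738: h=3, slot 3 empty → index 3.
Insert 879: h=4, slot 4 empty → index 4.
Insert 66: h=8, slot 8 empty → index 8.
Insert 73: h=6, slot 6 empty → index 6.
Insert 573: h=4, slot 4 occupied → index 5.
Insert 935: h=5, slots 5,6 occupied → index 7.
Insert 551: h=3, slots 3,4,5,6,7,8 occupied → index 9.
Insert 996: h=7, slots 7,8,9 occupied → index 10.
Insert 947: h=4, slots 4,5,6,7,8,9,10 occupied → index 11.
Table: [—, —, —, 738, 879, 573, 73, 935, 66, 551, 996, 947, —, —, —, —, —]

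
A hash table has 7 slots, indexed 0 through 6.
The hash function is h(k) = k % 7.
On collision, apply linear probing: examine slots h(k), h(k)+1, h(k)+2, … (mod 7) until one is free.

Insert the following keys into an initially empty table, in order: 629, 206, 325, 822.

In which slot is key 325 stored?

4

629: h=6 => slot 6
206: h=3 => slot 3
325: h=3, probe 3,4 => slot 4
822: h=3, probe 3,4,5 => slot 5
Table: [_, _, _, 206, 325, 822, 629]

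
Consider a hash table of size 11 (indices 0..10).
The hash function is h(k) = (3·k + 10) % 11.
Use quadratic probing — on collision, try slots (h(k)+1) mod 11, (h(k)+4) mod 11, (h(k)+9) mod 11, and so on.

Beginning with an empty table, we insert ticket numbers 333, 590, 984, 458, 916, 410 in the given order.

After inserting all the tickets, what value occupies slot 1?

333 hashes to 8; slot 8 is free → place at 8.
590 hashes to 9; slot 9 is free → place at 9.
984 hashes to 3; slot 3 is free → place at 3.
458 hashes to 9; 9 taken → place at 10.
916 hashes to 8; 8,9 taken → place at 1.
410 hashes to 8; 8,9,1 taken → place at 6.
Table: [—, 916, —, 984, —, —, 410, —, 333, 590, 458]

916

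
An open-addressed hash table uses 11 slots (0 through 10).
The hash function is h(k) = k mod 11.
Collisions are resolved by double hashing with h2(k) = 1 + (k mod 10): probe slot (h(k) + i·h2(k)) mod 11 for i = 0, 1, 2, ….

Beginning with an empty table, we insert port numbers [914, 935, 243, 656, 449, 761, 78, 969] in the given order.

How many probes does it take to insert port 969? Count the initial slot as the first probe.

Insert 914: h=1, slot 1 empty => index 1.
Insert 935: h=0, slot 0 empty => index 0.
Insert 243: h=1, h2=4, slot 1 occupied => index 5.
Insert 656: h=7, slot 7 empty => index 7.
Insert 449: h=9, slot 9 empty => index 9.
Insert 761: h=2, slot 2 empty => index 2.
Insert 78: h=1, h2=9, slot 1 occupied => index 10.
Insert 969: h=1, h2=10, slots 1,0,10,9 occupied => index 8.
Table: [935, 914, 761, —, —, 243, —, 656, 969, 449, 78]

5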